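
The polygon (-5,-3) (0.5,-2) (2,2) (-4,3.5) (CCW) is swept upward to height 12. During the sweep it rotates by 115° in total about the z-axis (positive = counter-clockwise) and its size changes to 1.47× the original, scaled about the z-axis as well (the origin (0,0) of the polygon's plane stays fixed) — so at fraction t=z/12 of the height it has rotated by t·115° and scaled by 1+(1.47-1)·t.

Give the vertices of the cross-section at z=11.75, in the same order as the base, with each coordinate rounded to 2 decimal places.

Cross-section at z=11.75: (6.85,-5.06) (2.42,1.80) (-3.82,1.57) (-2.47,-7.36)

t = z/height = 11.75/12 = 0.979167
s = 1 + (scale-1)·z/height = 1 + (1.47-1)·11.75/12 = 1.460208
θ = twist·z/height = 115°·11.75/12 = 112.6042° = 1.965313 rad
cos θ = -0.384362, sin θ = 0.923182 (intermediates below are computed at full precision and shown rounded to 5 d.p.)
v1: (-5,-3) → rotate → (4.69136,-3.46282) → ×s → (6.85036,-5.05644) → (6.85,-5.06)
v2: (0.5,-2) → rotate → (1.65418,1.23032) → ×s → (2.41545,1.79652) → (2.42,1.80)
v3: (2,2) → rotate → (-2.61509,1.07764) → ×s → (-3.81858,1.57358) → (-3.82,1.57)
v4: (-4,3.5) → rotate → (-1.69369,-5.03800) → ×s → (-2.47314,-7.35653) → (-2.47,-7.36)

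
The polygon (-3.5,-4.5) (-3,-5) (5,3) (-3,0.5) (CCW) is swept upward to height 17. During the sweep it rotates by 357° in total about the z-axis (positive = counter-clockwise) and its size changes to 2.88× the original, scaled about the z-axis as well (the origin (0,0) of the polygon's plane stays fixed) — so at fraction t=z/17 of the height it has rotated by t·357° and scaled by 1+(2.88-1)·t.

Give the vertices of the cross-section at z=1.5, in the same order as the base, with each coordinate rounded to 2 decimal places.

Cross-section at z=1.5: (-0.74,-6.61) (0.06,-6.80) (3.14,6.03) (-3.29,-1.33)

t = z/height = 1.5/17 = 0.0882353
s = 1 + (scale-1)·z/height = 1 + (2.88-1)·1.5/17 = 1.165882
θ = twist·z/height = 357°·1.5/17 = 31.5000° = 0.549779 rad
cos θ = 0.852640, sin θ = 0.522499 (intermediates below are computed at full precision and shown rounded to 5 d.p.)
v1: (-3.5,-4.5) → rotate → (-0.63300,-5.66563) → ×s → (-0.73800,-6.60545) → (-0.74,-6.61)
v2: (-3,-5) → rotate → (0.05457,-5.83070) → ×s → (0.06362,-6.79791) → (0.06,-6.80)
v3: (5,3) → rotate → (2.69571,5.17041) → ×s → (3.14288,6.02809) → (3.14,6.03)
v4: (-3,0.5) → rotate → (-2.81917,-1.14118) → ×s → (-3.28682,-1.33048) → (-3.29,-1.33)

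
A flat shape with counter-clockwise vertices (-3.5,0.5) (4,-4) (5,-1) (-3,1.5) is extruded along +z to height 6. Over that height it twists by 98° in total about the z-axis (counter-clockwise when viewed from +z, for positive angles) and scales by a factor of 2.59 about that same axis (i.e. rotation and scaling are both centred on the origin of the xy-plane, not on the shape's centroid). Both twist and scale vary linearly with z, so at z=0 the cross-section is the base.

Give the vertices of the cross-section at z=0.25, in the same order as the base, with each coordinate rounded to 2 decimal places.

t = z/height = 0.25/6 = 0.0416667
s = 1 + (scale-1)·z/height = 1 + (2.59-1)·0.25/6 = 1.066250
θ = twist·z/height = 98°·0.25/6 = 4.0833° = 0.071268 rad
cos θ = 0.997462, sin θ = 0.071207 (intermediates below are computed at full precision and shown rounded to 5 d.p.)
v1: (-3.5,0.5) → rotate → (-3.52672,0.24951) → ×s → (-3.76036,0.26603) → (-3.76,0.27)
v2: (4,-4) → rotate → (4.27468,-3.70502) → ×s → (4.55787,-3.95047) → (4.56,-3.95)
v3: (5,-1) → rotate → (5.05851,-0.64143) → ×s → (5.39364,-0.68392) → (5.39,-0.68)
v4: (-3,1.5) → rotate → (-3.09920,1.28257) → ×s → (-3.30452,1.36754) → (-3.30,1.37)

Cross-section at z=0.25: (-3.76,0.27) (4.56,-3.95) (5.39,-0.68) (-3.30,1.37)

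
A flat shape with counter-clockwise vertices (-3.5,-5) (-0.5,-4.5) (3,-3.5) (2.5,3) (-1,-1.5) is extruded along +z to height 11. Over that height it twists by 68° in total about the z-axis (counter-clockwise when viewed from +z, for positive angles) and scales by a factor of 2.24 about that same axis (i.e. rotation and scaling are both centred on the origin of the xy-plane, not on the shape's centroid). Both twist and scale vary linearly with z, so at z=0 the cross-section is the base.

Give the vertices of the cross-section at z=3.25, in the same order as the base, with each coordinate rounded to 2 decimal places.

t = z/height = 3.25/11 = 0.295455
s = 1 + (scale-1)·z/height = 1 + (2.24-1)·3.25/11 = 1.366364
θ = twist·z/height = 68°·3.25/11 = 20.0909° = 0.350653 rad
cos θ = 0.939149, sin θ = 0.343511 (intermediates below are computed at full precision and shown rounded to 5 d.p.)
v1: (-3.5,-5) → rotate → (-1.56947,-5.89803) → ×s → (-2.14446,-8.05886) → (-2.14,-8.06)
v2: (-0.5,-4.5) → rotate → (1.07622,-4.39792) → ×s → (1.47051,-6.00916) → (1.47,-6.01)
v3: (3,-3.5) → rotate → (4.01973,-2.25649) → ×s → (5.49242,-3.08318) → (5.49,-3.08)
v4: (2.5,3) → rotate → (1.31734,3.67622) → ×s → (1.79997,5.02306) → (1.80,5.02)
v5: (-1,-1.5) → rotate → (-0.42388,-1.75223) → ×s → (-0.57918,-2.39419) → (-0.58,-2.39)

Cross-section at z=3.25: (-2.14,-8.06) (1.47,-6.01) (5.49,-3.08) (1.80,5.02) (-0.58,-2.39)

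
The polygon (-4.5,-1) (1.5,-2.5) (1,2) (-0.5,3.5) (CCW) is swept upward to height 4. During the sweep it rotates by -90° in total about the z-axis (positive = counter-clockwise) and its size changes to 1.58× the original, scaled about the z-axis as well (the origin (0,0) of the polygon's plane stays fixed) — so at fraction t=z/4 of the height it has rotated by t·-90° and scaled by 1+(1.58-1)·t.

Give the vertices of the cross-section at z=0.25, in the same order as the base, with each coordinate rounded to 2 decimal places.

t = z/height = 0.25/4 = 0.0625
s = 1 + (scale-1)·z/height = 1 + (1.58-1)·0.25/4 = 1.036250
θ = twist·z/height = -90°·0.25/4 = -5.6250° = -0.098175 rad
cos θ = 0.995185, sin θ = -0.098017 (intermediates below are computed at full precision and shown rounded to 5 d.p.)
v1: (-4.5,-1) → rotate → (-4.57635,-0.55411) → ×s → (-4.74224,-0.57419) → (-4.74,-0.57)
v2: (1.5,-2.5) → rotate → (1.24773,-2.63499) → ×s → (1.29296,-2.73051) → (1.29,-2.73)
v3: (1,2) → rotate → (1.19122,1.89235) → ×s → (1.23440,1.96095) → (1.23,1.96)
v4: (-0.5,3.5) → rotate → (-0.15453,3.53216) → ×s → (-0.16013,3.66020) → (-0.16,3.66)

Cross-section at z=0.25: (-4.74,-0.57) (1.29,-2.73) (1.23,1.96) (-0.16,3.66)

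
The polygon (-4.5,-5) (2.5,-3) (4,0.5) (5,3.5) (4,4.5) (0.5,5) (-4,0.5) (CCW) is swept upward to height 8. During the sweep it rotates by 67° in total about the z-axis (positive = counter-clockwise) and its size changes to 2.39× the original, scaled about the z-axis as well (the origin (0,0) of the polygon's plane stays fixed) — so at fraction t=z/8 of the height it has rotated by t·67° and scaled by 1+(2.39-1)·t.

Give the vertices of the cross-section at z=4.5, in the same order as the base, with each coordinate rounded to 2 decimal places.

t = z/height = 4.5/8 = 0.5625
s = 1 + (scale-1)·z/height = 1 + (2.39-1)·4.5/8 = 1.781875
θ = twist·z/height = 67°·4.5/8 = 37.6875° = 0.657771 rad
cos θ = 0.791357, sin θ = 0.611354 (intermediates below are computed at full precision and shown rounded to 5 d.p.)
v1: (-4.5,-5) → rotate → (-0.50433,-6.70788) → ×s → (-0.89866,-11.95260) → (-0.90,-11.95)
v2: (2.5,-3) → rotate → (3.81246,-0.84568) → ×s → (6.79332,-1.50690) → (6.79,-1.51)
v3: (4,0.5) → rotate → (2.85975,2.84110) → ×s → (5.09572,5.06248) → (5.10,5.06)
v4: (5,3.5) → rotate → (1.81704,5.82652) → ×s → (3.23775,10.38213) → (3.24,10.38)
v5: (4,4.5) → rotate → (0.41433,6.00652) → ×s → (0.73829,10.70287) → (0.74,10.70)
v6: (0.5,5) → rotate → (-2.66109,4.26246) → ×s → (-4.74174,7.59517) → (-4.74,7.60)
v7: (-4,0.5) → rotate → (-3.47110,-2.04974) → ×s → (-6.18508,-3.65238) → (-6.19,-3.65)

Cross-section at z=4.5: (-0.90,-11.95) (6.79,-1.51) (5.10,5.06) (3.24,10.38) (0.74,10.70) (-4.74,7.60) (-6.19,-3.65)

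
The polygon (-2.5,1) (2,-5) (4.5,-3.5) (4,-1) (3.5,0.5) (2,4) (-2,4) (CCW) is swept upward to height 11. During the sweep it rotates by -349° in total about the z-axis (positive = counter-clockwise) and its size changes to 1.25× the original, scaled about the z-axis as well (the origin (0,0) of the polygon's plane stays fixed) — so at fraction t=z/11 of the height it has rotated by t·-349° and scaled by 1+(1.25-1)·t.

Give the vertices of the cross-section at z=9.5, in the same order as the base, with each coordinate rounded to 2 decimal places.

t = z/height = 9.5/11 = 0.863636
s = 1 + (scale-1)·z/height = 1 + (1.25-1)·9.5/11 = 1.215909
θ = twist·z/height = -349°·9.5/11 = -301.4091° = -5.260581 rad
cos θ = 0.521145, sin θ = 0.853468 (intermediates below are computed at full precision and shown rounded to 5 d.p.)
v1: (-2.5,1) → rotate → (-2.15633,-1.61253) → ×s → (-2.62190,-1.96068) → (-2.62,-1.96)
v2: (2,-5) → rotate → (5.30963,-0.89879) → ×s → (6.45603,-1.09285) → (6.46,-1.09)
v3: (4.5,-3.5) → rotate → (5.33229,2.01660) → ×s → (6.48358,2.45200) → (6.48,2.45)
v4: (4,-1) → rotate → (2.93805,2.89273) → ×s → (3.57240,3.51729) → (3.57,3.52)
v5: (3.5,0.5) → rotate → (1.39727,3.24771) → ×s → (1.69896,3.94892) → (1.70,3.95)
v6: (2,4) → rotate → (-2.37158,3.79152) → ×s → (-2.88363,4.61014) → (-2.88,4.61)
v7: (-2,4) → rotate → (-4.45616,0.37764) → ×s → (-5.41829,0.45918) → (-5.42,0.46)

Cross-section at z=9.5: (-2.62,-1.96) (6.46,-1.09) (6.48,2.45) (3.57,3.52) (1.70,3.95) (-2.88,4.61) (-5.42,0.46)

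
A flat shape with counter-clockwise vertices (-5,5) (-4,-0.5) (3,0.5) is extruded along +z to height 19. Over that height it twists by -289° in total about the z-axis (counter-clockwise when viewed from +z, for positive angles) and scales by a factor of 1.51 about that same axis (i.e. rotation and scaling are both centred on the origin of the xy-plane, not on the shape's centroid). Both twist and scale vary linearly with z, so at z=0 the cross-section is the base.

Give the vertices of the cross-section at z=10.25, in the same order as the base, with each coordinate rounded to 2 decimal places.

t = z/height = 10.25/19 = 0.539474
s = 1 + (scale-1)·z/height = 1 + (1.51-1)·10.25/19 = 1.275132
θ = twist·z/height = -289°·10.25/19 = -155.9079° = -2.721106 rad
cos θ = -0.912890, sin θ = -0.408205 (intermediates below are computed at full precision and shown rounded to 5 d.p.)
v1: (-5,5) → rotate → (6.60548,-2.52343) → ×s → (8.42285,-3.21770) → (8.42,-3.22)
v2: (-4,-0.5) → rotate → (3.44746,2.08926) → ×s → (4.39596,2.66409) → (4.40,2.66)
v3: (3,0.5) → rotate → (-2.53457,-1.68106) → ×s → (-3.23191,-2.14357) → (-3.23,-2.14)

Cross-section at z=10.25: (8.42,-3.22) (4.40,2.66) (-3.23,-2.14)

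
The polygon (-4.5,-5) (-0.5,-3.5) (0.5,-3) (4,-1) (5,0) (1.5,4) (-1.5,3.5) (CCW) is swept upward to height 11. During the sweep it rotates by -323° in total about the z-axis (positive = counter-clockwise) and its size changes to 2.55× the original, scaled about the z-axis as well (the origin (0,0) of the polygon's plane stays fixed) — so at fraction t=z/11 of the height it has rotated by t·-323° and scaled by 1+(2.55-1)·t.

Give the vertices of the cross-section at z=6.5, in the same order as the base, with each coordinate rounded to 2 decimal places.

t = z/height = 6.5/11 = 0.590909
s = 1 + (scale-1)·z/height = 1 + (2.55-1)·6.5/11 = 1.915909
θ = twist·z/height = -323°·6.5/11 = -190.8636° = -3.331199 rad
cos θ = -0.982079, sin θ = 0.188472 (intermediates below are computed at full precision and shown rounded to 5 d.p.)
v1: (-4.5,-5) → rotate → (5.36171,4.06227) → ×s → (10.27256,7.78294) → (10.27,7.78)
v2: (-0.5,-3.5) → rotate → (1.15069,3.34304) → ×s → (2.20462,6.40496) → (2.20,6.40)
v3: (0.5,-3) → rotate → (0.07438,3.04047) → ×s → (0.14250,5.82527) → (0.14,5.83)
v4: (4,-1) → rotate → (-3.73984,1.73597) → ×s → (-7.16520,3.32596) → (-7.17,3.33)
v5: (5,0) → rotate → (-4.91039,0.94236) → ×s → (-9.40787,1.80548) → (-9.41,1.81)
v6: (1.5,4) → rotate → (-2.22701,-3.64561) → ×s → (-4.26674,-6.98465) → (-4.27,-6.98)
v7: (-1.5,3.5) → rotate → (0.81347,-3.71998) → ×s → (1.55853,-7.12715) → (1.56,-7.13)

Cross-section at z=6.5: (10.27,7.78) (2.20,6.40) (0.14,5.83) (-7.17,3.33) (-9.41,1.81) (-4.27,-6.98) (1.56,-7.13)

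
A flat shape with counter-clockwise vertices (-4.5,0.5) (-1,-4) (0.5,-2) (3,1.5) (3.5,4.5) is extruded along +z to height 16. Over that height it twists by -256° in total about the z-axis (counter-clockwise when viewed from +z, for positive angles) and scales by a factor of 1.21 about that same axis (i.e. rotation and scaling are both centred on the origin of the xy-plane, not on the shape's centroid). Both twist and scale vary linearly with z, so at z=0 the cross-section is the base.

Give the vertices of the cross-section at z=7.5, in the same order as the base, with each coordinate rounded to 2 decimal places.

t = z/height = 7.5/16 = 0.46875
s = 1 + (scale-1)·z/height = 1 + (1.21-1)·7.5/16 = 1.098438
θ = twist·z/height = -256°·7.5/16 = -120.0000° = -2.094395 rad
cos θ = -0.500000, sin θ = -0.866025 (intermediates below are computed at full precision and shown rounded to 5 d.p.)
v1: (-4.5,0.5) → rotate → (2.68301,3.64711) → ×s → (2.94712,4.00613) → (2.95,4.01)
v2: (-1,-4) → rotate → (-2.96410,2.86603) → ×s → (-3.25588,3.14815) → (-3.26,3.15)
v3: (0.5,-2) → rotate → (-1.98205,0.56699) → ×s → (-2.17716,0.62280) → (-2.18,0.62)
v4: (3,1.5) → rotate → (-0.20096,-3.34808) → ×s → (-0.22074,-3.67765) → (-0.22,-3.68)
v5: (3.5,4.5) → rotate → (2.14711,-5.28109) → ×s → (2.35847,-5.80095) → (2.36,-5.80)

Cross-section at z=7.5: (2.95,4.01) (-3.26,3.15) (-2.18,0.62) (-0.22,-3.68) (2.36,-5.80)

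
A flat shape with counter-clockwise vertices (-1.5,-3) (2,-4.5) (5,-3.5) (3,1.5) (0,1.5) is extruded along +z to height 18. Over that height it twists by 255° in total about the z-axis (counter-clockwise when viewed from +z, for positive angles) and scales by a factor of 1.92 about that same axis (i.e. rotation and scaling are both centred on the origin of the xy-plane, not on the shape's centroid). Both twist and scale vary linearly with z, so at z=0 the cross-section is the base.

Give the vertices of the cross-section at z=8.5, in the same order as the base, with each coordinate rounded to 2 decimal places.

Cross-section at z=8.5: (4.80,0.32) (4.11,5.74) (0.70,8.73) (-4.03,2.62) (-1.86,-1.09)

t = z/height = 8.5/18 = 0.472222
s = 1 + (scale-1)·z/height = 1 + (1.92-1)·8.5/18 = 1.434444
θ = twist·z/height = 255°·8.5/18 = 120.4167° = 2.101667 rad
cos θ = -0.506285, sin θ = 0.862366 (intermediates below are computed at full precision and shown rounded to 5 d.p.)
v1: (-1.5,-3) → rotate → (3.34653,0.22530) → ×s → (4.80041,0.32319) → (4.80,0.32)
v2: (2,-4.5) → rotate → (2.86808,4.00301) → ×s → (4.11410,5.74210) → (4.11,5.74)
v3: (5,-3.5) → rotate → (0.48686,6.08383) → ×s → (0.69837,8.72691) → (0.70,8.73)
v4: (3,1.5) → rotate → (-2.81240,1.82767) → ×s → (-4.03424,2.62169) → (-4.03,2.62)
v5: (0,1.5) → rotate → (-1.29355,-0.75943) → ×s → (-1.85553,-1.08936) → (-1.86,-1.09)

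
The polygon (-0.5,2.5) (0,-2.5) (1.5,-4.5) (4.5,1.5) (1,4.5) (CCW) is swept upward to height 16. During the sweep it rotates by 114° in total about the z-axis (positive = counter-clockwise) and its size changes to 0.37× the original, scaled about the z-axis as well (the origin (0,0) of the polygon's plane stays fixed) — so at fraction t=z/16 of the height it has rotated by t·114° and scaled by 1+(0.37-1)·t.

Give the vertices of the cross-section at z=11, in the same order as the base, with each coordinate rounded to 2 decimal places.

t = z/height = 11/16 = 0.6875
s = 1 + (scale-1)·z/height = 1 + (0.37-1)·11/16 = 0.566875
θ = twist·z/height = 114°·11/16 = 78.3750° = 1.367902 rad
cos θ = 0.201505, sin θ = 0.979487 (intermediates below are computed at full precision and shown rounded to 5 d.p.)
v1: (-0.5,2.5) → rotate → (-2.54947,0.01402) → ×s → (-1.44523,0.00795) → (-1.45,0.01)
v2: (0,-2.5) → rotate → (2.44872,-0.50376) → ×s → (1.38812,-0.28557) → (1.39,-0.29)
v3: (1.5,-4.5) → rotate → (4.70995,0.56246) → ×s → (2.66995,0.31884) → (2.67,0.32)
v4: (4.5,1.5) → rotate → (-0.56246,4.70995) → ×s → (-0.31884,2.66995) → (-0.32,2.67)
v5: (1,4.5) → rotate → (-4.20619,1.88626) → ×s → (-2.38438,1.06927) → (-2.38,1.07)

Cross-section at z=11: (-1.45,0.01) (1.39,-0.29) (2.67,0.32) (-0.32,2.67) (-2.38,1.07)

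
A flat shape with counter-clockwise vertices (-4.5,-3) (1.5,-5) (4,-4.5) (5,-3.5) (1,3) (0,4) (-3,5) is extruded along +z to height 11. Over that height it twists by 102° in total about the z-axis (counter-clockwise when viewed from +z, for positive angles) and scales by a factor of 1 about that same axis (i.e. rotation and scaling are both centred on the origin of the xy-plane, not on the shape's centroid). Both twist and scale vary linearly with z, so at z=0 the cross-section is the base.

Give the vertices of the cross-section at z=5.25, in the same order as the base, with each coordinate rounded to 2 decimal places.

t = z/height = 5.25/11 = 0.477273
s = 1 + (scale-1)·z/height = 1 + (1-1)·5.25/11 = 1.000000
θ = twist·z/height = 102°·5.25/11 = 48.6818° = 0.849658 rad
cos θ = 0.660240, sin θ = 0.751055 (intermediates below are computed at full precision and shown rounded to 5 d.p.)
v1: (-4.5,-3) → rotate → (-0.71792,-5.36047) → ×s → (-0.71792,-5.36047) → (-0.72,-5.36)
v2: (1.5,-5) → rotate → (4.74563,-2.17462) → ×s → (4.74563,-2.17462) → (4.75,-2.17)
v3: (4,-4.5) → rotate → (6.02071,0.03314) → ×s → (6.02071,0.03314) → (6.02,0.03)
v4: (5,-3.5) → rotate → (5.92989,1.44443) → ×s → (5.92989,1.44443) → (5.93,1.44)
v5: (1,3) → rotate → (-1.59292,2.73177) → ×s → (-1.59292,2.73177) → (-1.59,2.73)
v6: (0,4) → rotate → (-3.00422,2.64096) → ×s → (-3.00422,2.64096) → (-3.00,2.64)
v7: (-3,5) → rotate → (-5.73599,1.04804) → ×s → (-5.73599,1.04804) → (-5.74,1.05)

Cross-section at z=5.25: (-0.72,-5.36) (4.75,-2.17) (6.02,0.03) (5.93,1.44) (-1.59,2.73) (-3.00,2.64) (-5.74,1.05)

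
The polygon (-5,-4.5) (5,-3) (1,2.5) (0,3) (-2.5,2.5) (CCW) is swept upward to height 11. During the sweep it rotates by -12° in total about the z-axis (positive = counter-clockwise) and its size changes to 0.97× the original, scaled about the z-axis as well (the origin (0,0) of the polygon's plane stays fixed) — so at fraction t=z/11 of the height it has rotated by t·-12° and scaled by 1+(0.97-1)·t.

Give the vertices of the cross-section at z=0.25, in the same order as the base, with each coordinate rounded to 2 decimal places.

t = z/height = 0.25/11 = 0.0227273
s = 1 + (scale-1)·z/height = 1 + (0.97-1)·0.25/11 = 0.999318
θ = twist·z/height = -12°·0.25/11 = -0.2727° = -0.004760 rad
cos θ = 0.999989, sin θ = -0.004760 (intermediates below are computed at full precision and shown rounded to 5 d.p.)
v1: (-5,-4.5) → rotate → (-5.02136,-4.47615) → ×s → (-5.01794,-4.47310) → (-5.02,-4.47)
v2: (5,-3) → rotate → (4.98566,-3.02377) → ×s → (4.98226,-3.02170) → (4.98,-3.02)
v3: (1,2.5) → rotate → (1.01189,2.49521) → ×s → (1.01120,2.49351) → (1.01,2.49)
v4: (0,3) → rotate → (0.01428,2.99997) → ×s → (0.01427,2.99792) → (0.01,3.00)
v5: (-2.5,2.5) → rotate → (-2.48807,2.51187) → ×s → (-2.48638,2.51016) → (-2.49,2.51)

Cross-section at z=0.25: (-5.02,-4.47) (4.98,-3.02) (1.01,2.49) (0.01,3.00) (-2.49,2.51)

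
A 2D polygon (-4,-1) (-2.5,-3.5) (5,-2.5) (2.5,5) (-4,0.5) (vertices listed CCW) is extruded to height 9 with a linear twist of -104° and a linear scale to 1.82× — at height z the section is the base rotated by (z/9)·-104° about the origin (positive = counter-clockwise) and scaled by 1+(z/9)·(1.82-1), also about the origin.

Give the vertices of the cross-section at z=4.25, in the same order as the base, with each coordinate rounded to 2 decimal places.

t = z/height = 4.25/9 = 0.472222
s = 1 + (scale-1)·z/height = 1 + (1.82-1)·4.25/9 = 1.387222
θ = twist·z/height = -104°·4.25/9 = -49.1111° = -0.857151 rad
cos θ = 0.654594, sin θ = -0.755980 (intermediates below are computed at full precision and shown rounded to 5 d.p.)
v1: (-4,-1) → rotate → (-3.37436,2.36933) → ×s → (-4.68098,3.28678) → (-4.68,3.29)
v2: (-2.5,-3.5) → rotate → (-4.28242,-0.40113) → ×s → (-5.94066,-0.55645) → (-5.94,-0.56)
v3: (5,-2.5) → rotate → (1.38302,-5.41639) → ×s → (1.91856,-7.51373) → (1.92,-7.51)
v4: (2.5,5) → rotate → (5.41639,1.38302) → ×s → (7.51373,1.91856) → (7.51,1.92)
v5: (-4,0.5) → rotate → (-2.24039,3.35122) → ×s → (-3.10791,4.64889) → (-3.11,4.65)

Cross-section at z=4.25: (-4.68,3.29) (-5.94,-0.56) (1.92,-7.51) (7.51,1.92) (-3.11,4.65)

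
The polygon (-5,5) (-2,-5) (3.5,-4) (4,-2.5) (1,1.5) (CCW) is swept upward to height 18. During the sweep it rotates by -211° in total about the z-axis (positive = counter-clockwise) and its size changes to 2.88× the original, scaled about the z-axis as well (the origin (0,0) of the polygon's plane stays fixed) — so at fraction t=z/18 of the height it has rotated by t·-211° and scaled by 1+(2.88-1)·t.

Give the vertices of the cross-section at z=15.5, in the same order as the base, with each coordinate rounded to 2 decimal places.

t = z/height = 15.5/18 = 0.861111
s = 1 + (scale-1)·z/height = 1 + (2.88-1)·15.5/18 = 2.618889
θ = twist·z/height = -211°·15.5/18 = -181.6944° = -3.171166 rad
cos θ = -0.999563, sin θ = 0.029569 (intermediates below are computed at full precision and shown rounded to 5 d.p.)
v1: (-5,5) → rotate → (4.84997,-5.14566) → ×s → (12.70152,-13.47591) → (12.70,-13.48)
v2: (-2,-5) → rotate → (2.14697,4.93868) → ×s → (5.62268,12.93384) → (5.62,12.93)
v3: (3.5,-4) → rotate → (-3.38019,4.10174) → ×s → (-8.85235,10.74201) → (-8.85,10.74)
v4: (4,-2.5) → rotate → (-3.92433,2.61718) → ×s → (-10.27738,6.85411) → (-10.28,6.85)
v5: (1,1.5) → rotate → (-1.04392,-1.46977) → ×s → (-2.73390,-3.84918) → (-2.73,-3.85)

Cross-section at z=15.5: (12.70,-13.48) (5.62,12.93) (-8.85,10.74) (-10.28,6.85) (-2.73,-3.85)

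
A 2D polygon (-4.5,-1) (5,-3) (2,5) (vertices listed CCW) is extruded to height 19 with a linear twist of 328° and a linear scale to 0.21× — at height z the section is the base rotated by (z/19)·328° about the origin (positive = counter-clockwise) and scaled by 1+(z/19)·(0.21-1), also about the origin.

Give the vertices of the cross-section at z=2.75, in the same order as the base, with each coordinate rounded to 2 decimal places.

Cross-section at z=2.75: (-2.04,-3.54) (4.95,1.47) (-2.07,4.30)

t = z/height = 2.75/19 = 0.144737
s = 1 + (scale-1)·z/height = 1 + (0.21-1)·2.75/19 = 0.885658
θ = twist·z/height = 328°·2.75/19 = 47.4737° = 0.828572 rad
cos θ = 0.675929, sin θ = 0.736967 (intermediates below are computed at full precision and shown rounded to 5 d.p.)
v1: (-4.5,-1) → rotate → (-2.30471,-3.99228) → ×s → (-2.04119,-3.53579) → (-2.04,-3.54)
v2: (5,-3) → rotate → (5.59054,1.65705) → ×s → (4.95131,1.46758) → (4.95,1.47)
v3: (2,5) → rotate → (-2.33298,4.85358) → ×s → (-2.06622,4.29861) → (-2.07,4.30)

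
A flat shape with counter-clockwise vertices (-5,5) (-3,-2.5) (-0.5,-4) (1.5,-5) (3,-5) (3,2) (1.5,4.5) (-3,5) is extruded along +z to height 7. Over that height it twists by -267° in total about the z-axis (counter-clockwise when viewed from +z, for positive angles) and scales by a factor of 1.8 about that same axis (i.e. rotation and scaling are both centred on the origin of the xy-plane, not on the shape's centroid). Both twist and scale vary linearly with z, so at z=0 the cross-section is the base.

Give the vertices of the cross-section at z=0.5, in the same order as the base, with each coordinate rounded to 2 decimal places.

t = z/height = 0.5/7 = 0.0714286
s = 1 + (scale-1)·z/height = 1 + (1.8-1)·0.5/7 = 1.057143
θ = twist·z/height = -267°·0.5/7 = -19.0714° = -0.332859 rad
cos θ = 0.945112, sin θ = -0.326747 (intermediates below are computed at full precision and shown rounded to 5 d.p.)
v1: (-5,5) → rotate → (-3.09183,6.35929) → ×s → (-3.26850,6.72268) → (-3.27,6.72)
v2: (-3,-2.5) → rotate → (-3.65220,-1.38254) → ×s → (-3.86090,-1.46154) → (-3.86,-1.46)
v3: (-0.5,-4) → rotate → (-1.77954,-3.61707) → ×s → (-1.88123,-3.82376) → (-1.88,-3.82)
v4: (1.5,-5) → rotate → (-0.21607,-5.21568) → ×s → (-0.22841,-5.51372) → (-0.23,-5.51)
v5: (3,-5) → rotate → (1.20160,-5.70580) → ×s → (1.27027,-6.03185) → (1.27,-6.03)
v6: (3,2) → rotate → (3.48883,0.90998) → ×s → (3.68819,0.96198) → (3.69,0.96)
v7: (1.5,4.5) → rotate → (2.88803,3.76288) → ×s → (3.05306,3.97791) → (3.05,3.98)
v8: (-3,5) → rotate → (-1.20160,5.70580) → ×s → (-1.27027,6.03185) → (-1.27,6.03)

Cross-section at z=0.5: (-3.27,6.72) (-3.86,-1.46) (-1.88,-3.82) (-0.23,-5.51) (1.27,-6.03) (3.69,0.96) (3.05,3.98) (-1.27,6.03)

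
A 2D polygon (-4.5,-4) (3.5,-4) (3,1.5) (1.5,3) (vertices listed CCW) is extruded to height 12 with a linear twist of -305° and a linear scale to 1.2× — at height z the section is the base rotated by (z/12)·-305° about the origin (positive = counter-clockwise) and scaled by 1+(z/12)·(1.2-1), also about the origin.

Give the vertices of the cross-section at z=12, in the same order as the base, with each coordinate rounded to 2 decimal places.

Cross-section at z=12: (0.83,-7.18) (6.34,0.69) (0.59,3.98) (-1.92,3.54)

t = z/height = 12/12 = 1
s = 1 + (scale-1)·z/height = 1 + (1.2-1)·12/12 = 1.200000
θ = twist·z/height = -305°·12/12 = -305.0000° = -5.323254 rad
cos θ = 0.573576, sin θ = 0.819152 (intermediates below are computed at full precision and shown rounded to 5 d.p.)
v1: (-4.5,-4) → rotate → (0.69551,-5.98049) → ×s → (0.83462,-7.17659) → (0.83,-7.18)
v2: (3.5,-4) → rotate → (5.28413,0.57273) → ×s → (6.34095,0.68727) → (6.34,0.69)
v3: (3,1.5) → rotate → (0.49200,3.31782) → ×s → (0.59040,3.98138) → (0.59,3.98)
v4: (1.5,3) → rotate → (-1.59709,2.94946) → ×s → (-1.91651,3.53935) → (-1.92,3.54)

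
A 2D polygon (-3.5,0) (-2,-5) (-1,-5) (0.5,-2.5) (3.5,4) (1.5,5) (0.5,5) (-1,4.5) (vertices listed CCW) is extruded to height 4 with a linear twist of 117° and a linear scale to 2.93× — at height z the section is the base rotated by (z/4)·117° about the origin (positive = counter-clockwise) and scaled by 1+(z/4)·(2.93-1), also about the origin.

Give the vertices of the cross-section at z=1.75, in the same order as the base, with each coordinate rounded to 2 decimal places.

t = z/height = 1.75/4 = 0.4375
s = 1 + (scale-1)·z/height = 1 + (2.93-1)·1.75/4 = 1.844375
θ = twist·z/height = 117°·1.75/4 = 51.1875° = 0.893390 rad
cos θ = 0.626774, sin θ = 0.779201 (intermediates below are computed at full precision and shown rounded to 5 d.p.)
v1: (-3.5,0) → rotate → (-2.19371,-2.72720) → ×s → (-4.04602,-5.02999) → (-4.05,-5.03)
v2: (-2,-5) → rotate → (2.64246,-4.69227) → ×s → (4.87368,-8.65431) → (4.87,-8.65)
v3: (-1,-5) → rotate → (3.26923,-3.91307) → ×s → (6.02969,-7.21717) → (6.03,-7.22)
v4: (0.5,-2.5) → rotate → (2.26139,-1.17733) → ×s → (4.17085,-2.17145) → (4.17,-2.17)
v5: (3.5,4) → rotate → (-0.92310,5.23430) → ×s → (-1.70254,9.65401) → (-1.70,9.65)
v6: (1.5,5) → rotate → (-2.95585,4.30267) → ×s → (-5.45169,7.93574) → (-5.45,7.94)
v7: (0.5,5) → rotate → (-3.58262,3.52347) → ×s → (-6.60769,6.49860) → (-6.61,6.50)
v8: (-1,4.5) → rotate → (-4.13318,2.04128) → ×s → (-7.62313,3.76489) → (-7.62,3.76)

Cross-section at z=1.75: (-4.05,-5.03) (4.87,-8.65) (6.03,-7.22) (4.17,-2.17) (-1.70,9.65) (-5.45,7.94) (-6.61,6.50) (-7.62,3.76)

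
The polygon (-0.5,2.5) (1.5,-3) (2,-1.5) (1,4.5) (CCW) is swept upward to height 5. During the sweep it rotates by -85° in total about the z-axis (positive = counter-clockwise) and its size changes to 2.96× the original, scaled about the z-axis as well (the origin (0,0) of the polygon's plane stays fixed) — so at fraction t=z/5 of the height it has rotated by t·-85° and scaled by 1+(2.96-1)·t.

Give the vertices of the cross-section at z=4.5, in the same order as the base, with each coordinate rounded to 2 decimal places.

t = z/height = 4.5/5 = 0.9
s = 1 + (scale-1)·z/height = 1 + (2.96-1)·4.5/5 = 2.764000
θ = twist·z/height = -85°·4.5/5 = -76.5000° = -1.335177 rad
cos θ = 0.233445, sin θ = -0.972370 (intermediates below are computed at full precision and shown rounded to 5 d.p.)
v1: (-0.5,2.5) → rotate → (2.31420,1.06980) → ×s → (6.39645,2.95692) → (6.40,2.96)
v2: (1.5,-3) → rotate → (-2.56694,-2.15889) → ×s → (-7.09503,-5.96717) → (-7.10,-5.97)
v3: (2,-1.5) → rotate → (-0.99166,-2.29491) → ×s → (-2.74096,-6.34313) → (-2.74,-6.34)
v4: (1,4.5) → rotate → (4.60911,0.07813) → ×s → (12.73958,0.21596) → (12.74,0.22)

Cross-section at z=4.5: (6.40,2.96) (-7.10,-5.97) (-2.74,-6.34) (12.74,0.22)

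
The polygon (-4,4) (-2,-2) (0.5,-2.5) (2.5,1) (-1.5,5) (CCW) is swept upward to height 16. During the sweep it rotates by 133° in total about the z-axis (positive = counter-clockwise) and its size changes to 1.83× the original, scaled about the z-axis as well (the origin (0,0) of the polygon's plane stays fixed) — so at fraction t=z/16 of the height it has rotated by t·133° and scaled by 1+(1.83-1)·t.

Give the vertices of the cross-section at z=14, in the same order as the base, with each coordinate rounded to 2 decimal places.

t = z/height = 14/16 = 0.875
s = 1 + (scale-1)·z/height = 1 + (1.83-1)·14/16 = 1.726250
θ = twist·z/height = 133°·14/16 = 116.3750° = 2.031127 rad
cos θ = -0.444244, sin θ = 0.895906 (intermediates below are computed at full precision and shown rounded to 5 d.p.)
v1: (-4,4) → rotate → (-1.80665,-5.36060) → ×s → (-3.11872,-9.25374) → (-3.12,-9.25)
v2: (-2,-2) → rotate → (2.68030,-0.90332) → ×s → (4.62687,-1.55936) → (4.63,-1.56)
v3: (0.5,-2.5) → rotate → (2.01764,1.55856) → ×s → (3.48295,2.69047) → (3.48,2.69)
v4: (2.5,1) → rotate → (-2.00652,1.79552) → ×s → (-3.46375,3.09952) → (-3.46,3.10)
v5: (-1.5,5) → rotate → (-3.81316,-3.56508) → ×s → (-6.58247,-6.15422) → (-6.58,-6.15)

Cross-section at z=14: (-3.12,-9.25) (4.63,-1.56) (3.48,2.69) (-3.46,3.10) (-6.58,-6.15)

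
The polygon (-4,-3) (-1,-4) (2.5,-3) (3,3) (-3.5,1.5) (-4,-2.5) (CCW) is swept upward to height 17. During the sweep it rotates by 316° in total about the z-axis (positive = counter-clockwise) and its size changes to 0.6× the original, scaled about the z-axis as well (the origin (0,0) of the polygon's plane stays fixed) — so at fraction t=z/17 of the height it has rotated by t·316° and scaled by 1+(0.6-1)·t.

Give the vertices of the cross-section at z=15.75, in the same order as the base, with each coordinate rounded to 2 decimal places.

t = z/height = 15.75/17 = 0.926471
s = 1 + (scale-1)·z/height = 1 + (0.6-1)·15.75/17 = 0.629412
θ = twist·z/height = 316°·15.75/17 = 292.7647° = 5.109708 rad
cos θ = 0.386948, sin θ = -0.922102 (intermediates below are computed at full precision and shown rounded to 5 d.p.)
v1: (-4,-3) → rotate → (-4.31410,2.52756) → ×s → (-2.71534,1.59088) → (-2.72,1.59)
v2: (-1,-4) → rotate → (-4.07535,-0.62569) → ×s → (-2.56508,-0.39382) → (-2.57,-0.39)
v3: (2.5,-3) → rotate → (-1.79894,-3.46610) → ×s → (-1.13227,-2.18160) → (-1.13,-2.18)
v4: (3,3) → rotate → (3.92715,-1.60546) → ×s → (2.47179,-1.01050) → (2.47,-1.01)
v5: (-3.5,1.5) → rotate → (0.02884,3.80778) → ×s → (0.01815,2.39666) → (0.02,2.40)
v6: (-4,-2.5) → rotate → (-3.85304,2.72104) → ×s → (-2.42515,1.71265) → (-2.43,1.71)

Cross-section at z=15.75: (-2.72,1.59) (-2.57,-0.39) (-1.13,-2.18) (2.47,-1.01) (0.02,2.40) (-2.43,1.71)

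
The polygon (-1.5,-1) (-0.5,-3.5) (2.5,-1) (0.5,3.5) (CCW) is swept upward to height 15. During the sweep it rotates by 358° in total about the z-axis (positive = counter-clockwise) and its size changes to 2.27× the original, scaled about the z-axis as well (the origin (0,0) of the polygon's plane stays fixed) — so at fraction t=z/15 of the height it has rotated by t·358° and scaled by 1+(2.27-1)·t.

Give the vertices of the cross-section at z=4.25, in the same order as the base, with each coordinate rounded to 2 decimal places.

t = z/height = 4.25/15 = 0.283333
s = 1 + (scale-1)·z/height = 1 + (2.27-1)·4.25/15 = 1.359833
θ = twist·z/height = 358°·4.25/15 = 101.4333° = 1.770346 rad
cos θ = -0.198228, sin θ = 0.980156 (intermediates below are computed at full precision and shown rounded to 5 d.p.)
v1: (-1.5,-1) → rotate → (1.27750,-1.27201) → ×s → (1.73718,-1.72972) → (1.74,-1.73)
v2: (-0.5,-3.5) → rotate → (3.52966,0.20372) → ×s → (4.79975,0.27702) → (4.80,0.28)
v3: (2.5,-1) → rotate → (0.48459,2.64862) → ×s → (0.65896,3.60168) → (0.66,3.60)
v4: (0.5,3.5) → rotate → (-3.52966,-0.20372) → ×s → (-4.79975,-0.27702) → (-4.80,-0.28)

Cross-section at z=4.25: (1.74,-1.73) (4.80,0.28) (0.66,3.60) (-4.80,-0.28)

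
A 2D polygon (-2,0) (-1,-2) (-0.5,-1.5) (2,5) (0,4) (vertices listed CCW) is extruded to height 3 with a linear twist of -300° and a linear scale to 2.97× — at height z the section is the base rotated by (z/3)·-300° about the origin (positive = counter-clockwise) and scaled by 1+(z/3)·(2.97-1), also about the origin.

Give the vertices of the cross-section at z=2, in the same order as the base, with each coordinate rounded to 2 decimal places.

Cross-section at z=2: (4.35,-1.58) (3.76,3.56) (2.27,2.87) (-8.30,-9.29) (-3.16,-8.70)

t = z/height = 2/3 = 0.666667
s = 1 + (scale-1)·z/height = 1 + (2.97-1)·2/3 = 2.313333
θ = twist·z/height = -300°·2/3 = -200.0000° = -3.490659 rad
cos θ = -0.939693, sin θ = 0.342020 (intermediates below are computed at full precision and shown rounded to 5 d.p.)
v1: (-2,0) → rotate → (1.87939,-0.68404) → ×s → (4.34764,-1.58241) → (4.35,-1.58)
v2: (-1,-2) → rotate → (1.62373,1.53737) → ×s → (3.75624,3.55644) → (3.76,3.56)
v3: (-0.5,-1.5) → rotate → (0.98288,1.23853) → ×s → (2.27372,2.86513) → (2.27,2.87)
v4: (2,5) → rotate → (-3.58949,-4.01442) → ×s → (-8.30368,-9.28670) → (-8.30,-9.29)
v5: (0,4) → rotate → (-1.36808,-3.75877) → ×s → (-3.16483,-8.69529) → (-3.16,-8.70)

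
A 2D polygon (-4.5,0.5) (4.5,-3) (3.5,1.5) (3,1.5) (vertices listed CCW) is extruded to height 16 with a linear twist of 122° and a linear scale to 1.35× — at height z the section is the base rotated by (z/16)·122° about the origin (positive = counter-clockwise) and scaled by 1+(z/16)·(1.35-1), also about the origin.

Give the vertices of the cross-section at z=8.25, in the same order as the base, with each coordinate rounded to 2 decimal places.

Cross-section at z=8.25: (-2.94,-4.46) (5.57,3.12) (0.31,4.48) (0.04,3.96)

t = z/height = 8.25/16 = 0.515625
s = 1 + (scale-1)·z/height = 1 + (1.35-1)·8.25/16 = 1.180469
θ = twist·z/height = 122°·8.25/16 = 62.9063° = 1.097921 rad
cos θ = 0.455448, sin θ = 0.890262 (intermediates below are computed at full precision and shown rounded to 5 d.p.)
v1: (-4.5,0.5) → rotate → (-2.49465,-3.77846) → ×s → (-2.94485,-4.46035) → (-2.94,-4.46)
v2: (4.5,-3) → rotate → (4.72030,2.63984) → ×s → (5.57217,3.11625) → (5.57,3.12)
v3: (3.5,1.5) → rotate → (0.25867,3.79909) → ×s → (0.30536,4.48471) → (0.31,4.48)
v4: (3,1.5) → rotate → (0.03095,3.35396) → ×s → (0.03654,3.95924) → (0.04,3.96)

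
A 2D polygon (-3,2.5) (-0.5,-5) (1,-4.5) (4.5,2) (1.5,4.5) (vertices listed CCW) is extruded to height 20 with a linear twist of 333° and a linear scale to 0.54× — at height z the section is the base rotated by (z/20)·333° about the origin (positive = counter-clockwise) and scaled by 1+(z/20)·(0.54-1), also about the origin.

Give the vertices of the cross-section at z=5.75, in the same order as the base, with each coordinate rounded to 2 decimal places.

Cross-section at z=5.75: (-1.90,-2.81) (4.36,0.00) (3.80,1.25) (-2.12,3.71) (-4.02,0.90)

t = z/height = 5.75/20 = 0.2875
s = 1 + (scale-1)·z/height = 1 + (0.54-1)·5.75/20 = 0.867750
θ = twist·z/height = 333°·5.75/20 = 95.7375° = 1.670935 rad
cos θ = -0.099971, sin θ = 0.994990 (intermediates below are computed at full precision and shown rounded to 5 d.p.)
v1: (-3,2.5) → rotate → (-2.18756,-3.23490) → ×s → (-1.89826,-2.80708) → (-1.90,-2.81)
v2: (-0.5,-5) → rotate → (5.02494,0.00236) → ×s → (4.36039,0.00205) → (4.36,0.00)
v3: (1,-4.5) → rotate → (4.37749,1.44486) → ×s → (3.79856,1.25378) → (3.80,1.25)
v4: (4.5,2) → rotate → (-2.43985,4.27751) → ×s → (-2.11718,3.71181) → (-2.12,3.71)
v5: (1.5,4.5) → rotate → (-4.62741,1.04262) → ×s → (-4.01544,0.90473) → (-4.02,0.90)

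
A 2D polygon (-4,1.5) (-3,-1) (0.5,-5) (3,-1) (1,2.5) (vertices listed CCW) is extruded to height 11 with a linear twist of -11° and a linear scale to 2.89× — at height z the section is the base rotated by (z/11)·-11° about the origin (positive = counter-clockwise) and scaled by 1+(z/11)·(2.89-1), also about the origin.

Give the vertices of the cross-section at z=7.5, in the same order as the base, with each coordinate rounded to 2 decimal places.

Cross-section at z=7.5: (-8.63,4.60) (-7.11,-1.37) (-0.36,-11.49) (6.51,-3.17) (3.02,5.37)

t = z/height = 7.5/11 = 0.681818
s = 1 + (scale-1)·z/height = 1 + (2.89-1)·7.5/11 = 2.288636
θ = twist·z/height = -11°·7.5/11 = -7.5000° = -0.130900 rad
cos θ = 0.991445, sin θ = -0.130526 (intermediates below are computed at full precision and shown rounded to 5 d.p.)
v1: (-4,1.5) → rotate → (-3.76999,2.00927) → ×s → (-8.62814,4.59849) → (-8.63,4.60)
v2: (-3,-1) → rotate → (-3.10486,-0.59987) → ×s → (-7.10590,-1.37288) → (-7.11,-1.37)
v3: (0.5,-5) → rotate → (-0.15691,-5.02249) → ×s → (-0.35911,-11.49465) → (-0.36,-11.49)
v4: (3,-1) → rotate → (2.84381,-1.38302) → ×s → (6.50844,-3.16524) → (6.51,-3.17)
v5: (1,2.5) → rotate → (1.31776,2.34809) → ×s → (3.01587,5.37391) → (3.02,5.37)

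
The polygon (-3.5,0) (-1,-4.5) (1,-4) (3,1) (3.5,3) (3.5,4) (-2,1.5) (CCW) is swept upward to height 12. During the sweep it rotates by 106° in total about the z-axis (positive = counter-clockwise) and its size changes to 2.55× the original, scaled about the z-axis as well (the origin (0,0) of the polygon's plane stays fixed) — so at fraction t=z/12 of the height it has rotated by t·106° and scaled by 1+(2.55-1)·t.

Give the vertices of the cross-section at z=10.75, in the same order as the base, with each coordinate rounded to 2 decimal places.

Cross-section at z=10.75: (0.72,-8.33) (10.91,-1.45) (9.31,3.21) (-3.00,6.93) (-7.86,7.71) (-10.24,7.50) (-3.16,-5.07)

t = z/height = 10.75/12 = 0.895833
s = 1 + (scale-1)·z/height = 1 + (2.55-1)·10.75/12 = 2.388542
θ = twist·z/height = 106°·10.75/12 = 94.9583° = 1.657336 rad
cos θ = -0.086431, sin θ = 0.996258 (intermediates below are computed at full precision and shown rounded to 5 d.p.)
v1: (-3.5,0) → rotate → (0.30251,-3.48690) → ×s → (0.72256,-8.32861) → (0.72,-8.33)
v2: (-1,-4.5) → rotate → (4.56959,-0.60732) → ×s → (10.91466,-1.45060) → (10.91,-1.45)
v3: (1,-4) → rotate → (3.89860,1.34198) → ×s → (9.31197,3.20538) → (9.31,3.21)
v4: (3,1) → rotate → (-1.25555,2.90234) → ×s → (-2.99894,6.93237) → (-3.00,6.93)
v5: (3.5,3) → rotate → (-3.29128,3.22761) → ×s → (-7.86137,7.70928) → (-7.86,7.71)
v6: (3.5,4) → rotate → (-4.28754,3.14118) → ×s → (-10.24097,7.50283) → (-10.24,7.50)
v7: (-2,1.5) → rotate → (-1.32152,-2.12216) → ×s → (-3.15652,-5.06887) → (-3.16,-5.07)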